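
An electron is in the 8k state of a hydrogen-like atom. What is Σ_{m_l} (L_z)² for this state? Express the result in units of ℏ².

Σ(L_z)² = 280 ℏ²

8k means n = 8, l = 7.
m_l ∈ {-7, -6, -5, -4, -3, -2, -1, 0, 1, 2, 3, 4, 5, 6, 7}.
Summing m² from −7 to 7: Σ m_l² = 280.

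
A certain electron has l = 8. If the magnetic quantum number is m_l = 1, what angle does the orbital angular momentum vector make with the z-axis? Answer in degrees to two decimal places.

θ ≈ 83.23°

|L| = ℏ√(l(l+1)) = 6√2 ℏ.
L_z = m_l ℏ = 1ℏ.
cos θ = L_z/|L| = 1/√72, so θ ≈ 83.23°.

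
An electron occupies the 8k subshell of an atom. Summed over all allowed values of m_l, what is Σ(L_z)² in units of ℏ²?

The 8k subshell has l = 7.
m_l ∈ {-7, -6, -5, -4, -3, -2, -1, 0, 1, 2, 3, 4, 5, 6, 7}.
Σ m_l² = 2·(1 + 4 + 9 + 16 + 25 + 36 + 49) = 280.

Σ(L_z)² = 280 ℏ²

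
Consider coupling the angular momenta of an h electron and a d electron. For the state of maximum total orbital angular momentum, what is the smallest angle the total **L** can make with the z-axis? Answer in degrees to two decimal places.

θ_min ≈ 20.70°

By the triangle rule, |l₁ − l₂| ≤ L ≤ l₁ + l₂.
Allowed values: L = 3, 4, 5, 6, 7.
The maximum is L = 7, with |L_tot| = ℏ√(7·8) = 2√14 ℏ.
The minimum angle with z is arccos(7/√56) ≈ 20.70°.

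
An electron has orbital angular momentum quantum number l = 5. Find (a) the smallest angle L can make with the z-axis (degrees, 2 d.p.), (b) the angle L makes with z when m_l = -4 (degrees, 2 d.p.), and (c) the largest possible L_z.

cos θ_min = 5/√30, so θ_min ≈ 24.09°.
For m_l = -4: cos θ = -4/√30, θ ≈ 136.91°.
L_z,max = lℏ = 5ℏ.

θ_min ≈ 24.09°; θ(m_l=-4) ≈ 136.91°; L_z,max = 5ℏ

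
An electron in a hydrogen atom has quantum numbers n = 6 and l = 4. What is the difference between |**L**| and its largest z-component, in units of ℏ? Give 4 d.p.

|L| = 2√5 ℏ ≈ 4.4721ℏ, while L_z,max = lℏ = 4ℏ.
The difference is (2√5 − 4)ℏ ≈ 0.4721ℏ.

|L| − L_z,max ≈ 0.4721ℏ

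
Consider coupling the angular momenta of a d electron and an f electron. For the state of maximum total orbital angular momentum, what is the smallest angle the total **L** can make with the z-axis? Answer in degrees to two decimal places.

θ_min ≈ 24.09°

By the triangle rule, |l₁ − l₂| ≤ L ≤ l₁ + l₂.
Allowed values: L = 1, 2, 3, 4, 5.
The maximum is L = 5, with |L_tot| = ℏ√(5·6) = √30 ℏ.
The minimum angle with z is arccos(5/√30) ≈ 24.09°.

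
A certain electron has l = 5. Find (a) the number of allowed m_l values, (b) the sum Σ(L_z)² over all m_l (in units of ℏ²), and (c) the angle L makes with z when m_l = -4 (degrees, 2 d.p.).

11 values; Σ(L_z)² = 110 ℏ²; θ(m_l=-4) ≈ 136.91°

There are 2l+1 = 11 values of m_l.
Σ m_l² = 110, so Σ(L_z)² = 110 ℏ².
For m_l = -4: cos θ = -4/√30, θ ≈ 136.91°.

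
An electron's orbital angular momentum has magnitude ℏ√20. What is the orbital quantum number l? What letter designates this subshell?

l = 4 (g orbital)

(|L|/ℏ)² = l(l+1) = 20.
Solving: l = 4.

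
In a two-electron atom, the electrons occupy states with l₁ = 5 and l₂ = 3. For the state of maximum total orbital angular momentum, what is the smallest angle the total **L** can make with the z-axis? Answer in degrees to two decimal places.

θ_min ≈ 19.47°

By the triangle rule, |l₁ − l₂| ≤ L ≤ l₁ + l₂.
Allowed values: L = 2, 3, 4, 5, 6, 7, 8.
The maximum is L = 8, with |L_tot| = ℏ√(8·9) = 6√2 ℏ.
The minimum angle with z is arccos(8/√72) ≈ 19.47°.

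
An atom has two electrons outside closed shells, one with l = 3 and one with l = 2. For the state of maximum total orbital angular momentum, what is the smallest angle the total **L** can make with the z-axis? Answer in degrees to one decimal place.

By the triangle rule, |l₁ − l₂| ≤ L ≤ l₁ + l₂.
Allowed values: L = 1, 2, 3, 4, 5.
The maximum is L = 5, with |L_tot| = ℏ√(5·6) = √30 ℏ.
The minimum angle with z is arccos(5/√30) ≈ 24.1°.

θ_min ≈ 24.1°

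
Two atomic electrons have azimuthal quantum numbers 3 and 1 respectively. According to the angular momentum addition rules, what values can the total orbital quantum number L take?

L = 2, 3, 4

L runs from |3 − 1| = 2 to 3 + 1 = 4.
So L can be 2, 3, 4.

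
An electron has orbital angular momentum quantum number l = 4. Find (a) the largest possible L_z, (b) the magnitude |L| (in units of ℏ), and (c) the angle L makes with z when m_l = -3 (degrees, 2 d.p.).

L_z,max = 4ℏ; |L| = 2√5 ℏ ≈ 4.472ℏ; θ(m_l=-3) ≈ 132.13°

L_z,max = lℏ = 4ℏ.
|L| = ℏ√(4·5) = 2√5 ℏ ≈ 4.472ℏ.
For m_l = -3: cos θ = -3/√20, θ ≈ 132.13°.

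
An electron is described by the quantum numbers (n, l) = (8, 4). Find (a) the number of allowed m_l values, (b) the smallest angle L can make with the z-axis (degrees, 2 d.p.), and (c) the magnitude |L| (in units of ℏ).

There are 2l+1 = 9 values of m_l.
cos θ_min = 4/√20, so θ_min ≈ 26.57°.
|L| = ℏ√(4·5) = 2√5 ℏ ≈ 4.472ℏ.

9 values; θ_min ≈ 26.57°; |L| = 2√5 ℏ ≈ 4.472ℏ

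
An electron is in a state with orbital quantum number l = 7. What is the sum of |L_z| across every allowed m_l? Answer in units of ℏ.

m_l runs from −7 to 7, i.e. {-7, -6, -5, -4, -3, -2, -1, 0, 1, 2, 3, 4, 5, 6, 7}.
Σ|m_l| = 2·7(7+1)/2 = 56.

Σ|L_z| = 56 ℏ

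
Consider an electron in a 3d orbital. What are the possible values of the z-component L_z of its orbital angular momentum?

L_z ∈ {−2ℏ, −ℏ, 0, ℏ, 2ℏ}

The 3d subshell has l = 2.
L_z = m_l ℏ with m_l ranging from −l to +l in integer steps.
For l = 2: m_l ∈ {-2, -1, 0, 1, 2}.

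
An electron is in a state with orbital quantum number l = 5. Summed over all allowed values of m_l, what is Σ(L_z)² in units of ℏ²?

Σ(L_z)² = 110 ℏ²

The allowed m_l values are -5, -4, -3, -2, -1, 0, 1, 2, 3, 4, 5.
Σ m_l² = 2·(1 + 4 + 9 + 16 + 25) = 110.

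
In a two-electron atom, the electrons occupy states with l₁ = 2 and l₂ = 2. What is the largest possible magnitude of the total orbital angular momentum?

L runs from |2 − 2| = 0 to 2 + 2 = 4.
Allowed values: L = 0, 1, 2, 3, 4.
The largest magnitude corresponds to L = 4: |L_tot| = ℏ√(4·5) = 2√5 ℏ.

|L_tot|_max = 2√5 ℏ ≈ 4.472ℏ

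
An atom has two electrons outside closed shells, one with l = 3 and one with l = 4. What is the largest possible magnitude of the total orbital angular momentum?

Angular momentum addition gives L = |l₁ − l₂|, …, l₁ + l₂.
Allowed values: L = 1, 2, 3, 4, 5, 6, 7.
The largest magnitude corresponds to L = 7: |L_tot| = ℏ√(7·8) = 2√14 ℏ.

|L_tot|_max = 2√14 ℏ ≈ 7.483ℏ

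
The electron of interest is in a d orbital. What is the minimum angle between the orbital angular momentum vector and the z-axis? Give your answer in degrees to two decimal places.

A d state has l = 2.
|L|² = l(l+1)ℏ² = 6ℏ², so |L| = √6 ℏ.
The smallest angle corresponds to the largest L_z, i.e. m_l = l = 2, giving L_z = 2ℏ.
cos θ_min = 2/√6, so θ_min ≈ 35.26°.

θ_min ≈ 35.26°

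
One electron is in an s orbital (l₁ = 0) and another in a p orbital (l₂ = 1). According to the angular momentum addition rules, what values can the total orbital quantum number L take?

By the triangle rule, |l₁ − l₂| ≤ L ≤ l₁ + l₂.
So L can be 1.

L = 1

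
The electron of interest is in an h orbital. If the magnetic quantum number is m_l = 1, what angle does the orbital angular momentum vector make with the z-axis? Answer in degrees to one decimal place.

θ ≈ 79.5°

An h state has l = 5.
|L|² = l(l+1)ℏ² = 30ℏ², so |L| = √30 ℏ.
L_z = m_l ℏ = 1ℏ.
cos θ = L_z/|L| = 1/√30, so θ ≈ 79.5°.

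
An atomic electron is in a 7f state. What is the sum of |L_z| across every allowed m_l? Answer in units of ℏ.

Σ|L_z| = 12 ℏ

The 7f subshell has l = 3.
m_l ∈ {-3, -2, -1, 0, 1, 2, 3}.
Σ|m_l| = 2(1+2+…+3) = 12.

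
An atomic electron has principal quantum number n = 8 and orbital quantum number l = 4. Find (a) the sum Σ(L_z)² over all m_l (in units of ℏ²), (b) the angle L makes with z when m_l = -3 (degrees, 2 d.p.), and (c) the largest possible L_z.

Σ m_l² = 60, so Σ(L_z)² = 60 ℏ².
For m_l = -3: cos θ = -3/√20, θ ≈ 132.13°.
L_z,max = lℏ = 4ℏ.

Σ(L_z)² = 60 ℏ²; θ(m_l=-3) ≈ 132.13°; L_z,max = 4ℏ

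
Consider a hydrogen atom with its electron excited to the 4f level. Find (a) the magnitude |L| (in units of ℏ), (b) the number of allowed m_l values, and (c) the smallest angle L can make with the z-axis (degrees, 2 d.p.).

The 4f level has l = 3.
|L| = ℏ√(3·4) = 2√3 ℏ ≈ 3.464ℏ.
There are 2l+1 = 7 values of m_l.
cos θ_min = 3/√12, so θ_min ≈ 30.00°.

|L| = 2√3 ℏ ≈ 3.464ℏ; 7 values; θ_min ≈ 30.00°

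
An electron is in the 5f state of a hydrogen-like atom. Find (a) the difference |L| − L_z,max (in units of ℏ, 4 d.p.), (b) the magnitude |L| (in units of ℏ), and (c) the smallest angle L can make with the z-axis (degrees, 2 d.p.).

5f means n = 5, l = 3.
|L| − L_z,max = (2√3 − 3)ℏ ≈ 0.4641ℏ.
|L| = ℏ√(3·4) = 2√3 ℏ ≈ 3.464ℏ.
cos θ_min = 3/√12, so θ_min ≈ 30.00°.

|L|−L_z,max ≈ 0.4641ℏ; |L| = 2√3 ℏ ≈ 3.464ℏ; θ_min ≈ 30.00°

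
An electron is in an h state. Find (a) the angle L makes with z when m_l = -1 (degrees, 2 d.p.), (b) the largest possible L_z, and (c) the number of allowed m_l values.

For an h orbital, l = 5.
For m_l = -1: cos θ = -1/√30, θ ≈ 100.52°.
L_z,max = lℏ = 5ℏ.
There are 2l+1 = 11 values of m_l.

θ(m_l=-1) ≈ 100.52°; L_z,max = 5ℏ; 11 values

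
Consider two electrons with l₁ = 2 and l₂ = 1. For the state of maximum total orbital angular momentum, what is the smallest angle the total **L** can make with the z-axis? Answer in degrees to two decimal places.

Angular momentum addition gives L = |l₁ − l₂|, …, l₁ + l₂.
Allowed values: L = 1, 2, 3.
The maximum is L = 3, with |L_tot| = ℏ√(3·4) = 2√3 ℏ.
The minimum angle with z is arccos(3/√12) ≈ 30.00°.

θ_min ≈ 30.00°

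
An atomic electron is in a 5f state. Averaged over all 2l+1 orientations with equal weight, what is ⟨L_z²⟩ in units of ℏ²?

For 5f, l = 3.
m_l runs from −3 to 3, i.e. {-3, -2, -1, 0, 1, 2, 3}.
Average of L_z² over 7 states: 28/7 ℏ² = 4 ℏ².

⟨L_z²⟩ = 4 ℏ²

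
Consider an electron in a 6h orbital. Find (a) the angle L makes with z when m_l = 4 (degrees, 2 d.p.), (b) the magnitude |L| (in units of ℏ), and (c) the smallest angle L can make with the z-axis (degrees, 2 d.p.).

6h means n = 6, l = 5.
For m_l = 4: cos θ = 4/√30, θ ≈ 43.09°.
|L| = ℏ√(5·6) = √30 ℏ ≈ 5.477ℏ.
cos θ_min = 5/√30, so θ_min ≈ 24.09°.

θ(m_l=4) ≈ 43.09°; |L| = √30 ℏ ≈ 5.477ℏ; θ_min ≈ 24.09°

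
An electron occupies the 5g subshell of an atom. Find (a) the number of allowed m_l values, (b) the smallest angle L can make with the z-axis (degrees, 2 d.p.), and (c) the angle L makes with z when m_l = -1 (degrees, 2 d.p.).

5g means n = 5, l = 4.
There are 2l+1 = 9 values of m_l.
cos θ_min = 4/√20, so θ_min ≈ 26.57°.
For m_l = -1: cos θ = -1/√20, θ ≈ 102.92°.

9 values; θ_min ≈ 26.57°; θ(m_l=-1) ≈ 102.92°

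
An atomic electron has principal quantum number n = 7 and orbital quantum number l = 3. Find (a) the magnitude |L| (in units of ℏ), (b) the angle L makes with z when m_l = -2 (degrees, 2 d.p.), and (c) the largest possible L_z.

|L| = 2√3 ℏ ≈ 3.464ℏ; θ(m_l=-2) ≈ 125.26°; L_z,max = 3ℏ

|L| = ℏ√(3·4) = 2√3 ℏ ≈ 3.464ℏ.
For m_l = -2: cos θ = -2/√12, θ ≈ 125.26°.
L_z,max = lℏ = 3ℏ.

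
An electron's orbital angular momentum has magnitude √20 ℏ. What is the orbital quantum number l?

(|L|/ℏ)² = l(l+1) = 20.
l² + l − 20 = 0 ⇒ l = 4.

l = 4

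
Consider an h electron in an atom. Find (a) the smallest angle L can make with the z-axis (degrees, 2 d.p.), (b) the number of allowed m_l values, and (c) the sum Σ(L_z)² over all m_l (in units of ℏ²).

θ_min ≈ 24.09°; 11 values; Σ(L_z)² = 110 ℏ²

The letter h corresponds to l = 5.
cos θ_min = 5/√30, so θ_min ≈ 24.09°.
There are 2l+1 = 11 values of m_l.
Σ m_l² = 110, so Σ(L_z)² = 110 ℏ².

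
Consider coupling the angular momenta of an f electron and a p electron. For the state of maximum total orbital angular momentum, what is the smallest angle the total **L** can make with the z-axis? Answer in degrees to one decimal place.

Angular momentum addition gives L = |l₁ − l₂|, …, l₁ + l₂.
Allowed values: L = 2, 3, 4.
The maximum is L = 4, with |L_tot| = ℏ√(4·5) = 2√5 ℏ.
The minimum angle with z is arccos(4/√20) ≈ 26.6°.

θ_min ≈ 26.6°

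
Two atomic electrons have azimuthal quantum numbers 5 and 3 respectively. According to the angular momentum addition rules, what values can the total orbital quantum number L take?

L = 2, 3, 4, 5, 6, 7, 8

The total orbital quantum number L ranges from |l₁ − l₂| to l₁ + l₂ in integer steps.
Allowed values: L = 2, 3, 4, 5, 6, 7, 8.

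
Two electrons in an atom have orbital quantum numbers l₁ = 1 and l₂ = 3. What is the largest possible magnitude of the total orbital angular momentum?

By the triangle rule, |l₁ − l₂| ≤ L ≤ l₁ + l₂.
L ∈ {2, 3, 4}.
The largest magnitude corresponds to L = 4: |L_tot| = ℏ√(4·5) = 2√5 ℏ.

|L_tot|_max = 2√5 ℏ ≈ 4.472ℏ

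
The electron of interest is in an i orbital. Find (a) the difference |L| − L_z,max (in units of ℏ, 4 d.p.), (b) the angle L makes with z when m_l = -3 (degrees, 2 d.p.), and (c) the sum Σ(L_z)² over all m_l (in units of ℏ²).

|L|−L_z,max ≈ 0.4807ℏ; θ(m_l=-3) ≈ 117.58°; Σ(L_z)² = 182 ℏ²

An i state has l = 6.
|L| − L_z,max = (√42 − 6)ℏ ≈ 0.4807ℏ.
For m_l = -3: cos θ = -3/√42, θ ≈ 117.58°.
Σ m_l² = 182, so Σ(L_z)² = 182 ℏ².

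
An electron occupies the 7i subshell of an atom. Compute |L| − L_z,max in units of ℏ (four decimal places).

|L| − L_z,max ≈ 0.4807ℏ

7i means n = 7, l = 6.
|L| = √42 ℏ ≈ 6.4807ℏ, while L_z,max = lℏ = 6ℏ.
The difference is (√42 − 6)ℏ ≈ 0.4807ℏ.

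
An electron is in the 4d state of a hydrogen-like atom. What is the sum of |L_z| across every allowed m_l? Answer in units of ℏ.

Σ|L_z| = 6 ℏ

The 4d subshell has l = 2.
m_l ∈ {-2, -1, 0, 1, 2}.
Σ|m_l| = l(l+1) = 6.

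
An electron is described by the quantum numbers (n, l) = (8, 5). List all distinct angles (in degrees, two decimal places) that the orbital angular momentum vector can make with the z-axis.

|L| = ℏ√(l(l+1)) = √30 ℏ.
cos θ = m_l/√30 for each m_l ∈ {-5, -4, -3, -2, -1, 0, 1, 2, 3, 4, 5}.

θ ∈ {24.09°, 43.09°, 56.79°, 68.58°, 79.48°, 90.00°, 100.52°, 111.42°, 123.21°, 136.91°, 155.91°}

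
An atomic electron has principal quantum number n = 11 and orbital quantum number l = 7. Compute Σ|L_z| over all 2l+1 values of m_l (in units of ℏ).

m_l ∈ {-7, -6, -5, -4, -3, -2, -1, 0, 1, 2, 3, 4, 5, 6, 7}.
Σ|m_l| = 2·7(7+1)/2 = 56.

Σ|L_z| = 56 ℏ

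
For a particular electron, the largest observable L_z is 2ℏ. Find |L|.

|L| = √6 ℏ ≈ 2.449ℏ

The maximum L_z equals lℏ, giving l = 2.
Then |L| = ℏ√(2·3) = √6 ℏ.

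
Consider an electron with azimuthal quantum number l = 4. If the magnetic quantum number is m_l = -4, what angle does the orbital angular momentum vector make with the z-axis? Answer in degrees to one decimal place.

|L| = √(l(l+1)) ℏ = 2√5 ℏ.
L_z = m_l ℏ = −4ℏ.
cos θ = L_z/|L| = -4/√20, so θ ≈ 153.4°.

θ ≈ 153.4°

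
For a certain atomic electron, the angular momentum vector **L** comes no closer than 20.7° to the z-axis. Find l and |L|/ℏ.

At minimum angle, m_l = l, so cos θ = l/√(l(l+1)); cos²θ = l/(l+1) = 0.8751.
Solving: l = 7.
Then |L| = ℏ√(7·8) = 2√14 ℏ.

l = 7, |L| = 2√14 ℏ ≈ 7.483ℏ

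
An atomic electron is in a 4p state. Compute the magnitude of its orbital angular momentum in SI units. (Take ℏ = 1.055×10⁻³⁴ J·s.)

4p means n = 4, l = 1.
|L| = ℏ√(l(l+1)) = ℏ√(1·2) = √2 ℏ
Numerically, |L| = 1.414 × (1.055×10⁻³⁴ J·s) = 1.492×10⁻³⁴ J·s.

|L| = 1.492×10⁻³⁴ J·s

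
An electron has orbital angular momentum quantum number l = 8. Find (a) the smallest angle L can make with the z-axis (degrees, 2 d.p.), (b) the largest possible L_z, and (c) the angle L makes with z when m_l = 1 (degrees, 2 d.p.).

θ_min ≈ 19.47°; L_z,max = 8ℏ; θ(m_l=1) ≈ 83.23°

cos θ_min = 8/√72, so θ_min ≈ 19.47°.
L_z,max = lℏ = 8ℏ.
For m_l = 1: cos θ = 1/√72, θ ≈ 83.23°.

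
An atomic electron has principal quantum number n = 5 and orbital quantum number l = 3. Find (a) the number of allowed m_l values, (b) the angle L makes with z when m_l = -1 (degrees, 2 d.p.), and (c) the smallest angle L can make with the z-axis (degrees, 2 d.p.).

7 values; θ(m_l=-1) ≈ 106.78°; θ_min ≈ 30.00°

There are 2l+1 = 7 values of m_l.
For m_l = -1: cos θ = -1/√12, θ ≈ 106.78°.
cos θ_min = 3/√12, so θ_min ≈ 30.00°.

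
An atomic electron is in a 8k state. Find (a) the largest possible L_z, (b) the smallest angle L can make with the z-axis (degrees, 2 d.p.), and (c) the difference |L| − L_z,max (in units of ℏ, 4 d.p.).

The 8k subshell has l = 7.
L_z,max = lℏ = 7ℏ.
cos θ_min = 7/√56, so θ_min ≈ 20.70°.
|L| − L_z,max = (2√14 − 7)ℏ ≈ 0.4833ℏ.

L_z,max = 7ℏ; θ_min ≈ 20.70°; |L|−L_z,max ≈ 0.4833ℏ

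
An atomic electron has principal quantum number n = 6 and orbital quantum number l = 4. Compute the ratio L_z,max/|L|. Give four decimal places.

L_z,max/|L| = 0.8944

|L| = 2√5 ℏ ≈ 4.4721ℏ, while L_z,max = lℏ = 4ℏ.
L_z,max/|L| = 4/√20 = 0.8944.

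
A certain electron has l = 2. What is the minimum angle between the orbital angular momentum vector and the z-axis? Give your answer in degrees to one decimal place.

|L| = ℏ√(l(l+1)) = √6 ℏ.
The smallest angle corresponds to the largest L_z, i.e. m_l = l = 2, giving L_z = 2ℏ.
cos θ_min = 2/√6, so θ_min ≈ 35.3°.

θ_min ≈ 35.3°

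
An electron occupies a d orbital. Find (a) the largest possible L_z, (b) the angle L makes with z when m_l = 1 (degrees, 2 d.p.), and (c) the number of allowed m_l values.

A d state has l = 2.
L_z,max = lℏ = 2ℏ.
For m_l = 1: cos θ = 1/√6, θ ≈ 65.91°.
There are 2l+1 = 5 values of m_l.

L_z,max = 2ℏ; θ(m_l=1) ≈ 65.91°; 5 values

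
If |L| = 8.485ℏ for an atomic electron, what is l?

l = 8

Since |L|² = l(l+1)ℏ², l(l+1) = 72.
The positive root is l = 8.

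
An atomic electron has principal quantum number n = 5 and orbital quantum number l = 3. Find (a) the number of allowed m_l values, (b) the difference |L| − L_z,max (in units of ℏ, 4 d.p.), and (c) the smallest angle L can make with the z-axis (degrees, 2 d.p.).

7 values; |L|−L_z,max ≈ 0.4641ℏ; θ_min ≈ 30.00°

There are 2l+1 = 7 values of m_l.
|L| − L_z,max = (2√3 − 3)ℏ ≈ 0.4641ℏ.
cos θ_min = 3/√12, so θ_min ≈ 30.00°.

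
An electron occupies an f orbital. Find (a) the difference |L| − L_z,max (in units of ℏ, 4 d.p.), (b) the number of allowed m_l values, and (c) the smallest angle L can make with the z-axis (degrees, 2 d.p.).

|L|−L_z,max ≈ 0.4641ℏ; 7 values; θ_min ≈ 30.00°

For an f orbital, l = 3.
|L| − L_z,max = (2√3 − 3)ℏ ≈ 0.4641ℏ.
There are 2l+1 = 7 values of m_l.
cos θ_min = 3/√12, so θ_min ≈ 30.00°.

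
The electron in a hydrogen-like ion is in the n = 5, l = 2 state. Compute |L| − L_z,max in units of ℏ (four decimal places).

|L| = √6 ℏ ≈ 2.4495ℏ, while L_z,max = lℏ = 2ℏ.
The difference is (√6 − 2)ℏ ≈ 0.4495ℏ.

|L| − L_z,max ≈ 0.4495ℏ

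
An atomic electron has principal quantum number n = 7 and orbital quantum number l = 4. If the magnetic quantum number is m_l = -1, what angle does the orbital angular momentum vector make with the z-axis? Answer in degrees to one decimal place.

θ ≈ 102.9°

|L| = ℏ√(l(l+1)) = 2√5 ℏ.
L_z = m_l ℏ = −1ℏ.
cos θ = L_z/|L| = -1/√20, so θ ≈ 102.9°.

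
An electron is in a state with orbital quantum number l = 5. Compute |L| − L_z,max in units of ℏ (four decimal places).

|L| = √30 ℏ ≈ 5.4772ℏ, while L_z,max = lℏ = 5ℏ.
The difference is (√30 − 5)ℏ ≈ 0.4772ℏ.

|L| − L_z,max ≈ 0.4772ℏ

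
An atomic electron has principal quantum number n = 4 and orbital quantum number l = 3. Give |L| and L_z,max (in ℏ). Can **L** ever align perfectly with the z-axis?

|L| = 2√3 ℏ ≈ 3.4641ℏ, while L_z,max = lℏ = 3ℏ.
Since |L| > L_z,max, the vector can never point exactly along z; the closest it comes is θ_min = arccos(3/√12) ≈ 30.0°.

No: L_z,max = 3ℏ < |L| = 2√3 ℏ ≈ 3.464ℏ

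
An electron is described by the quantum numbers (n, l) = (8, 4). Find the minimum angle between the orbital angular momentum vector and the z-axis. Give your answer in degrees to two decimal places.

θ_min ≈ 26.57°

|L|² = l(l+1)ℏ² = 20ℏ², so |L| = 2√5 ℏ.
The smallest angle corresponds to the largest L_z, i.e. m_l = l = 4, giving L_z = 4ℏ.
cos θ_min = 4/√20, so θ_min ≈ 26.57°.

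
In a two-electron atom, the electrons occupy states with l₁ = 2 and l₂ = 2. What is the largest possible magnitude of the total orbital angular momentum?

L runs from |2 − 2| = 0 to 2 + 2 = 4.
Allowed values: L = 0, 1, 2, 3, 4.
The largest magnitude corresponds to L = 4: |L_tot| = ℏ√(4·5) = 2√5 ℏ.

|L_tot|_max = 2√5 ℏ ≈ 4.472ℏ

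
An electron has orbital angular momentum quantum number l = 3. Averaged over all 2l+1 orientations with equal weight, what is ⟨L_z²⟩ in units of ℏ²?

⟨L_z²⟩ = 4 ℏ²

The allowed m_l values are -3, -2, -1, 0, 1, 2, 3.
⟨L_z²⟩ = ℏ²·(Σ m_l²)/(2l+1) = ℏ²·28/7 = 4ℏ².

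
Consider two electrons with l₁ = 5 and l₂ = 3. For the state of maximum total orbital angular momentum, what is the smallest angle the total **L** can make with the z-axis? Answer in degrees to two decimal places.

L runs from |5 − 3| = 2 to 5 + 3 = 8.
Allowed values: L = 2, 3, 4, 5, 6, 7, 8.
The maximum is L = 8, with |L_tot| = ℏ√(8·9) = 6√2 ℏ.
The minimum angle with z is arccos(8/√72) ≈ 19.47°.

θ_min ≈ 19.47°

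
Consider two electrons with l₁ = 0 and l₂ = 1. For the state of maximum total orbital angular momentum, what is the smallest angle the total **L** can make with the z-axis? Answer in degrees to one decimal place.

Angular momentum addition gives L = |l₁ − l₂|, …, l₁ + l₂.
Allowed values: L = 1.
The maximum is L = 1, with |L_tot| = ℏ√(1·2) = √2 ℏ.
The minimum angle with z is arccos(1/√2) ≈ 45.0°.

θ_min ≈ 45.0°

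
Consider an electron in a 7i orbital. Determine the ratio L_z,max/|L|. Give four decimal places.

7i means n = 7, l = 6.
|L| = √42 ℏ ≈ 6.4807ℏ, while L_z,max = lℏ = 6ℏ.
L_z,max/|L| = 6/√42 = 0.9258.

L_z,max/|L| = 0.9258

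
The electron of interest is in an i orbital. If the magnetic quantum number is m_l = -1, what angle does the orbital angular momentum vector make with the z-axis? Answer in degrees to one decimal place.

θ ≈ 98.9°

An i state has l = 6.
|L| = ℏ√(l(l+1)) = √42 ℏ.
L_z = m_l ℏ = −1ℏ.
cos θ = L_z/|L| = -1/√42, so θ ≈ 98.9°.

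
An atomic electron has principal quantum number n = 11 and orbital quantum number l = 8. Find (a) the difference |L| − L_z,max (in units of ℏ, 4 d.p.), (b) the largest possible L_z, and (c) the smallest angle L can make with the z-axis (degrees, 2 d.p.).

|L|−L_z,max ≈ 0.4853ℏ; L_z,max = 8ℏ; θ_min ≈ 19.47°

|L| − L_z,max = (6√2 − 8)ℏ ≈ 0.4853ℏ.
L_z,max = lℏ = 8ℏ.
cos θ_min = 8/√72, so θ_min ≈ 19.47°.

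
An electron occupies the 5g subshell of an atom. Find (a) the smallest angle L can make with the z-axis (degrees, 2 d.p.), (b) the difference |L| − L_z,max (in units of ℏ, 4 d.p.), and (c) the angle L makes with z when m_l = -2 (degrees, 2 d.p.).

For 5g, l = 4.
cos θ_min = 4/√20, so θ_min ≈ 26.57°.
|L| − L_z,max = (2√5 − 4)ℏ ≈ 0.4721ℏ.
For m_l = -2: cos θ = -2/√20, θ ≈ 116.57°.

θ_min ≈ 26.57°; |L|−L_z,max ≈ 0.4721ℏ; θ(m_l=-2) ≈ 116.57°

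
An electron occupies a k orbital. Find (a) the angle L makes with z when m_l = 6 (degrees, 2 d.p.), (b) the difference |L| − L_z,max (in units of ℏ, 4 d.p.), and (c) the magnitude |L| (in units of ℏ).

The letter k corresponds to l = 7.
For m_l = 6: cos θ = 6/√56, θ ≈ 36.70°.
|L| − L_z,max = (2√14 − 7)ℏ ≈ 0.4833ℏ.
|L| = ℏ√(7·8) = 2√14 ℏ ≈ 7.483ℏ.

θ(m_l=6) ≈ 36.70°; |L|−L_z,max ≈ 0.4833ℏ; |L| = 2√14 ℏ ≈ 7.483ℏ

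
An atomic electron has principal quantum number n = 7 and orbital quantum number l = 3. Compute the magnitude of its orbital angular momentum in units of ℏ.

|L| = 2√3 ℏ ≈ 3.464ℏ

|L| = ℏ√(l(l+1)) = ℏ√(3·4) = 2√3 ℏ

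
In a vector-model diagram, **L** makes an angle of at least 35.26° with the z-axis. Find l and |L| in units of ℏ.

l = 2, |L| = √6 ℏ ≈ 2.449ℏ

cos θ_min = l/√(l(l+1)) = √(l/(l+1)), so l/(l+1) = cos²(35.26°) = 0.6667.
Thus l = 0.6667/(1 − 0.6667) ≈ 2.
Then |L| = ℏ√(2·3) = √6 ℏ.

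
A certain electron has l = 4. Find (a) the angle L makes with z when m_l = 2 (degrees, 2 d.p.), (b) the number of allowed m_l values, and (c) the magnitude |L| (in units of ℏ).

θ(m_l=2) ≈ 63.43°; 9 values; |L| = 2√5 ℏ ≈ 4.472ℏ

For m_l = 2: cos θ = 2/√20, θ ≈ 63.43°.
There are 2l+1 = 9 values of m_l.
|L| = ℏ√(4·5) = 2√5 ℏ ≈ 4.472ℏ.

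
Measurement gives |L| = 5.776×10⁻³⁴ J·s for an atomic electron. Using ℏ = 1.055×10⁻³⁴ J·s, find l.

|L|/ℏ = (5.776×10⁻³⁴)/(1.055×10⁻³⁴) ≈ 5.475.
Set l(l+1) = 29.97; the integer solution is l = 5.

l = 5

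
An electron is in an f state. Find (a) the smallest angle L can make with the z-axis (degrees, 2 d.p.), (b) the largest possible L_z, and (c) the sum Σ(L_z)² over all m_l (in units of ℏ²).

θ_min ≈ 30.00°; L_z,max = 3ℏ; Σ(L_z)² = 28 ℏ²

The letter f corresponds to l = 3.
cos θ_min = 3/√12, so θ_min ≈ 30.00°.
L_z,max = lℏ = 3ℏ.
Σ m_l² = 28, so Σ(L_z)² = 28 ℏ².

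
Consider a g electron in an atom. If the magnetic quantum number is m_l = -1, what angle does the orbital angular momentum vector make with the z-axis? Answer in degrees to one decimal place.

The letter g corresponds to l = 4.
|L| = ℏ√(l(l+1)) = 2√5 ℏ.
L_z = m_l ℏ = −1ℏ.
cos θ = L_z/|L| = -1/√20, so θ ≈ 102.9°.

θ ≈ 102.9°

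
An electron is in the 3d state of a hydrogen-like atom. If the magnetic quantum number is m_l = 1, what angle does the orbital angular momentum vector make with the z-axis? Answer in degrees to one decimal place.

For 3d, l = 2.
|L| = √(l(l+1)) ℏ = √6 ℏ.
L_z = m_l ℏ = 1ℏ.
cos θ = L_z/|L| = 1/√6, so θ ≈ 65.9°.

θ ≈ 65.9°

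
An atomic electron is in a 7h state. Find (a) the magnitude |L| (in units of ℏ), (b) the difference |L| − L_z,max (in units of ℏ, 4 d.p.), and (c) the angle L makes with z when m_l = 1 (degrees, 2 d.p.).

For 7h, l = 5.
|L| = ℏ√(5·6) = √30 ℏ ≈ 5.477ℏ.
|L| − L_z,max = (√30 − 5)ℏ ≈ 0.4772ℏ.
For m_l = 1: cos θ = 1/√30, θ ≈ 79.48°.

|L| = √30 ℏ ≈ 5.477ℏ; |L|−L_z,max ≈ 0.4772ℏ; θ(m_l=1) ≈ 79.48°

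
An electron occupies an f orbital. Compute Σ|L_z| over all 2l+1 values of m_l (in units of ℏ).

Σ|L_z| = 12 ℏ

For an f orbital, l = 3.
m_l runs from −3 to 3, i.e. {-3, -2, -1, 0, 1, 2, 3}.
Σ|m_l| = l(l+1) = 12.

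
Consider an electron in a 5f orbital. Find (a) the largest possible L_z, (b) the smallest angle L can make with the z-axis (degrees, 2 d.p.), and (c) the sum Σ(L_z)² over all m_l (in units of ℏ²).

5f means n = 5, l = 3.
L_z,max = lℏ = 3ℏ.
cos θ_min = 3/√12, so θ_min ≈ 30.00°.
Σ m_l² = 28, so Σ(L_z)² = 28 ℏ².

L_z,max = 3ℏ; θ_min ≈ 30.00°; Σ(L_z)² = 28 ℏ²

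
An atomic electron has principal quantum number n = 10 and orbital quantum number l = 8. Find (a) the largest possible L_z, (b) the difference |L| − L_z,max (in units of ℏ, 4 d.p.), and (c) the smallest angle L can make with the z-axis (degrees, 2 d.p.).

L_z,max = 8ℏ; |L|−L_z,max ≈ 0.4853ℏ; θ_min ≈ 19.47°

L_z,max = lℏ = 8ℏ.
|L| − L_z,max = (6√2 − 8)ℏ ≈ 0.4853ℏ.
cos θ_min = 8/√72, so θ_min ≈ 19.47°.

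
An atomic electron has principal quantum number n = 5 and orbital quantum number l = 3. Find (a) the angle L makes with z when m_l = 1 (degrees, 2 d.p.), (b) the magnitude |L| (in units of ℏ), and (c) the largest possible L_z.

For m_l = 1: cos θ = 1/√12, θ ≈ 73.22°.
|L| = ℏ√(3·4) = 2√3 ℏ ≈ 3.464ℏ.
L_z,max = lℏ = 3ℏ.

θ(m_l=1) ≈ 73.22°; |L| = 2√3 ℏ ≈ 3.464ℏ; L_z,max = 3ℏ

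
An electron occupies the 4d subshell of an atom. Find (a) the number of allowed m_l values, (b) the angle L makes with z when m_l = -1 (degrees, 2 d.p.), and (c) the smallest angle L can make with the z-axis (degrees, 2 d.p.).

5 values; θ(m_l=-1) ≈ 114.09°; θ_min ≈ 35.26°

4d means n = 4, l = 2.
There are 2l+1 = 5 values of m_l.
For m_l = -1: cos θ = -1/√6, θ ≈ 114.09°.
cos θ_min = 2/√6, so θ_min ≈ 35.26°.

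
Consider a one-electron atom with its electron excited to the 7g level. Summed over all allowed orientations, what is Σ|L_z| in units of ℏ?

The 7g level has l = 4.
m_l ∈ {-4, -3, -2, -1, 0, 1, 2, 3, 4}.
Σ|m_l| = l(l+1) = 20.

Σ|L_z| = 20 ℏ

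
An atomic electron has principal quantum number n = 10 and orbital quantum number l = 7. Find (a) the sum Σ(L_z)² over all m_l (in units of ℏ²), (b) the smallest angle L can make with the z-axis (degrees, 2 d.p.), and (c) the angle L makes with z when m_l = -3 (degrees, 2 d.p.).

Σ m_l² = 280, so Σ(L_z)² = 280 ℏ².
cos θ_min = 7/√56, so θ_min ≈ 20.70°.
For m_l = -3: cos θ = -3/√56, θ ≈ 113.63°.

Σ(L_z)² = 280 ℏ²; θ_min ≈ 20.70°; θ(m_l=-3) ≈ 113.63°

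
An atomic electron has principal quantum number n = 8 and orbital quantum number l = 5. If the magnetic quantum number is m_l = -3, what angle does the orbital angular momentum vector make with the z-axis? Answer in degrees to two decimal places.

θ ≈ 123.21°

|L| = √(l(l+1)) ℏ = √30 ℏ.
L_z = m_l ℏ = −3ℏ.
cos θ = L_z/|L| = -3/√30, so θ ≈ 123.21°.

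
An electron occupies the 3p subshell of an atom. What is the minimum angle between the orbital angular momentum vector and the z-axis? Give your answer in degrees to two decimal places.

The 3p subshell has l = 1.
|L|² = l(l+1)ℏ² = 2ℏ², so |L| = √2 ℏ.
The smallest angle corresponds to the largest L_z, i.e. m_l = l = 1, giving L_z = 1ℏ.
cos θ_min = 1/√2, so θ_min ≈ 45.00°.

θ_min ≈ 45.00°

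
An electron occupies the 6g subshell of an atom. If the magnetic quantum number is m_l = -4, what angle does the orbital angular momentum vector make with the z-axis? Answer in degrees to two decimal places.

θ ≈ 153.43°

The 6g subshell has l = 4.
|L| = ℏ√(l(l+1)) = 2√5 ℏ.
L_z = m_l ℏ = −4ℏ.
cos θ = L_z/|L| = -4/√20, so θ ≈ 153.43°.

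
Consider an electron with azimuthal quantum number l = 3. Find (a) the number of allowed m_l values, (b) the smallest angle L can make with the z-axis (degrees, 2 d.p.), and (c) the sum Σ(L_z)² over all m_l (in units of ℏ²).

7 values; θ_min ≈ 30.00°; Σ(L_z)² = 28 ℏ²

There are 2l+1 = 7 values of m_l.
cos θ_min = 3/√12, so θ_min ≈ 30.00°.
Σ m_l² = 28, so Σ(L_z)² = 28 ℏ².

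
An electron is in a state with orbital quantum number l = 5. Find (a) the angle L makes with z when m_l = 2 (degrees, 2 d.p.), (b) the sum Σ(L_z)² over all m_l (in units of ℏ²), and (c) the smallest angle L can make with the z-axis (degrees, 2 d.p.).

θ(m_l=2) ≈ 68.58°; Σ(L_z)² = 110 ℏ²; θ_min ≈ 24.09°

For m_l = 2: cos θ = 2/√30, θ ≈ 68.58°.
Σ m_l² = 110, so Σ(L_z)² = 110 ℏ².
cos θ_min = 5/√30, so θ_min ≈ 24.09°.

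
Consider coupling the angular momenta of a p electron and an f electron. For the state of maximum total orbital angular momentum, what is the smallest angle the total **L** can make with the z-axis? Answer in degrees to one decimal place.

Angular momentum addition gives L = |l₁ − l₂|, …, l₁ + l₂.
L ∈ {2, 3, 4}.
The maximum is L = 4, with |L_tot| = ℏ√(4·5) = 2√5 ℏ.
The minimum angle with z is arccos(4/√20) ≈ 26.6°.

θ_min ≈ 26.6°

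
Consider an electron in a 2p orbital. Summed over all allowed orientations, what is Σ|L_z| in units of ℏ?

The 2p subshell has l = 1.
m_l ∈ {-1, 0, 1}.
Σ|m_l| = 2·1(1+1)/2 = 2.

Σ|L_z| = 2 ℏ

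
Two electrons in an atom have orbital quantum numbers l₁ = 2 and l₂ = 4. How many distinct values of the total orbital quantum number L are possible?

5

L runs from |2 − 4| = 2 to 2 + 4 = 6.
L ∈ {2, 3, 4, 5, 6}.
That is 5 values.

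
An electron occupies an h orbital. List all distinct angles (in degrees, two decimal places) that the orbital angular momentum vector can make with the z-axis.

The letter h corresponds to l = 5.
|L|² = l(l+1)ℏ² = 30ℏ², so |L| = √30 ℏ.
cos θ = m_l/√30 for each m_l ∈ {-5, -4, -3, -2, -1, 0, 1, 2, 3, 4, 5}.

θ ∈ {24.09°, 43.09°, 56.79°, 68.58°, 79.48°, 90.00°, 100.52°, 111.42°, 123.21°, 136.91°, 155.91°}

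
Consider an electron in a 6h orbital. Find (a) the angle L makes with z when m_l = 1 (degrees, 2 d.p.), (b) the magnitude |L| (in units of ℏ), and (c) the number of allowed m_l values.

The 6h subshell has l = 5.
For m_l = 1: cos θ = 1/√30, θ ≈ 79.48°.
|L| = ℏ√(5·6) = √30 ℏ ≈ 5.477ℏ.
There are 2l+1 = 11 values of m_l.

θ(m_l=1) ≈ 79.48°; |L| = √30 ℏ ≈ 5.477ℏ; 11 values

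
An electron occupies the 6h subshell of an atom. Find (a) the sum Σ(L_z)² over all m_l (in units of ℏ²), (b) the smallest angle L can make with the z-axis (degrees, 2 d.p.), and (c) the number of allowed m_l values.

6h means n = 6, l = 5.
Σ m_l² = 110, so Σ(L_z)² = 110 ℏ².
cos θ_min = 5/√30, so θ_min ≈ 24.09°.
There are 2l+1 = 11 values of m_l.

Σ(L_z)² = 110 ℏ²; θ_min ≈ 24.09°; 11 values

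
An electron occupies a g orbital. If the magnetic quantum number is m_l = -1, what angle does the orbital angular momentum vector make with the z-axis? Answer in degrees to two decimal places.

θ ≈ 102.92°

A g state has l = 4.
|L|² = l(l+1)ℏ² = 20ℏ², so |L| = 2√5 ℏ.
L_z = m_l ℏ = −1ℏ.
cos θ = L_z/|L| = -1/√20, so θ ≈ 102.92°.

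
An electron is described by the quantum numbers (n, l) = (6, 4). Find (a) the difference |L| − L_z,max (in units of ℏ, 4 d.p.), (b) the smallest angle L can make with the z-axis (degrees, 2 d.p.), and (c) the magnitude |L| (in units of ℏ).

|L| − L_z,max = (2√5 − 4)ℏ ≈ 0.4721ℏ.
cos θ_min = 4/√20, so θ_min ≈ 26.57°.
|L| = ℏ√(4·5) = 2√5 ℏ ≈ 4.472ℏ.

|L|−L_z,max ≈ 0.4721ℏ; θ_min ≈ 26.57°; |L| = 2√5 ℏ ≈ 4.472ℏ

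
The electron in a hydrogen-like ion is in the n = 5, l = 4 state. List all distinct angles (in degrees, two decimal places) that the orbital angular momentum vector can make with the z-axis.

θ ∈ {26.57°, 47.87°, 63.43°, 77.08°, 90.00°, 102.92°, 116.57°, 132.13°, 153.43°}

|L| = √(l(l+1)) ℏ = 2√5 ℏ.
cos θ = m_l/√20 for each m_l ∈ {-4, -3, -2, -1, 0, 1, 2, 3, 4}.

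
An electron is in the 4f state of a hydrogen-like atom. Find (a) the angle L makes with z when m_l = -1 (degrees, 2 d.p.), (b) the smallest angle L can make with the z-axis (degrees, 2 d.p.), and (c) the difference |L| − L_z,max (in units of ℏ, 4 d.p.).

θ(m_l=-1) ≈ 106.78°; θ_min ≈ 30.00°; |L|−L_z,max ≈ 0.4641ℏ

4f means n = 4, l = 3.
For m_l = -1: cos θ = -1/√12, θ ≈ 106.78°.
cos θ_min = 3/√12, so θ_min ≈ 30.00°.
|L| − L_z,max = (2√3 − 3)ℏ ≈ 0.4641ℏ.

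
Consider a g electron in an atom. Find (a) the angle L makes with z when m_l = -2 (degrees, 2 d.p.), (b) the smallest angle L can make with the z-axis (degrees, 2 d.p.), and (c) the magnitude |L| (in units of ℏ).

θ(m_l=-2) ≈ 116.57°; θ_min ≈ 26.57°; |L| = 2√5 ℏ ≈ 4.472ℏ

A g state has l = 4.
For m_l = -2: cos θ = -2/√20, θ ≈ 116.57°.
cos θ_min = 4/√20, so θ_min ≈ 26.57°.
|L| = ℏ√(4·5) = 2√5 ℏ ≈ 4.472ℏ.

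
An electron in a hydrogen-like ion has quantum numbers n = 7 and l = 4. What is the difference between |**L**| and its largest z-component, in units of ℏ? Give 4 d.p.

|L| − L_z,max ≈ 0.4721ℏ

|L| = 2√5 ℏ ≈ 4.4721ℏ, while L_z,max = lℏ = 4ℏ.
The difference is (2√5 − 4)ℏ ≈ 0.4721ℏ.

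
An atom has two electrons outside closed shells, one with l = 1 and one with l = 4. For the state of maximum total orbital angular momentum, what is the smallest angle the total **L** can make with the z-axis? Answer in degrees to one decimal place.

θ_min ≈ 24.1°

By the triangle rule, |l₁ − l₂| ≤ L ≤ l₁ + l₂.
So L can be 3, 4, 5.
The maximum is L = 5, with |L_tot| = ℏ√(5·6) = √30 ℏ.
The minimum angle with z is arccos(5/√30) ≈ 24.1°.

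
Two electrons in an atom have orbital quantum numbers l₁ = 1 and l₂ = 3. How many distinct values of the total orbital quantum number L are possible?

Angular momentum addition gives L = |l₁ − l₂|, …, l₁ + l₂.
L ∈ {2, 3, 4}.
That is 3 values.

3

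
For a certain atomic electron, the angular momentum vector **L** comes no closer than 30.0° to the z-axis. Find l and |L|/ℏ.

At minimum angle, m_l = l, so cos θ = l/√(l(l+1)); cos²θ = l/(l+1) = 0.7500.
Solving: l = 3.
Then |L| = ℏ√(3·4) = 2√3 ℏ.

l = 3, |L| = 2√3 ℏ ≈ 3.464ℏ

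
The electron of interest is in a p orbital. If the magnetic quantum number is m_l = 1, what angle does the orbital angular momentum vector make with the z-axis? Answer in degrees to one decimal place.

θ ≈ 45.0°

A p state has l = 1.
|L|² = l(l+1)ℏ² = 2ℏ², so |L| = √2 ℏ.
L_z = m_l ℏ = 1ℏ.
cos θ = L_z/|L| = 1/√2, so θ ≈ 45.0°.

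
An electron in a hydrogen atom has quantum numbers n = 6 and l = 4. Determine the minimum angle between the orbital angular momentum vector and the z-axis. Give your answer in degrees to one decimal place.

|L|² = l(l+1)ℏ² = 20ℏ², so |L| = 2√5 ℏ.
The smallest angle corresponds to the largest L_z, i.e. m_l = l = 4, giving L_z = 4ℏ.
cos θ_min = 4/√20, so θ_min ≈ 26.6°.

θ_min ≈ 26.6°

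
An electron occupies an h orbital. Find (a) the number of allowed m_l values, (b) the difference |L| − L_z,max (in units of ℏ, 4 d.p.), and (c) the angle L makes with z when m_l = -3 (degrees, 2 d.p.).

11 values; |L|−L_z,max ≈ 0.4772ℏ; θ(m_l=-3) ≈ 123.21°

For an h orbital, l = 5.
There are 2l+1 = 11 values of m_l.
|L| − L_z,max = (√30 − 5)ℏ ≈ 0.4772ℏ.
For m_l = -3: cos θ = -3/√30, θ ≈ 123.21°.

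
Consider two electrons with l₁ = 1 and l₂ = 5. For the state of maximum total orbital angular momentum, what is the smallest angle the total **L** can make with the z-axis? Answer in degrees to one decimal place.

θ_min ≈ 22.2°

L runs from |1 − 5| = 4 to 1 + 5 = 6.
Allowed values: L = 4, 5, 6.
The maximum is L = 6, with |L_tot| = ℏ√(6·7) = √42 ℏ.
The minimum angle with z is arccos(6/√42) ≈ 22.2°.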